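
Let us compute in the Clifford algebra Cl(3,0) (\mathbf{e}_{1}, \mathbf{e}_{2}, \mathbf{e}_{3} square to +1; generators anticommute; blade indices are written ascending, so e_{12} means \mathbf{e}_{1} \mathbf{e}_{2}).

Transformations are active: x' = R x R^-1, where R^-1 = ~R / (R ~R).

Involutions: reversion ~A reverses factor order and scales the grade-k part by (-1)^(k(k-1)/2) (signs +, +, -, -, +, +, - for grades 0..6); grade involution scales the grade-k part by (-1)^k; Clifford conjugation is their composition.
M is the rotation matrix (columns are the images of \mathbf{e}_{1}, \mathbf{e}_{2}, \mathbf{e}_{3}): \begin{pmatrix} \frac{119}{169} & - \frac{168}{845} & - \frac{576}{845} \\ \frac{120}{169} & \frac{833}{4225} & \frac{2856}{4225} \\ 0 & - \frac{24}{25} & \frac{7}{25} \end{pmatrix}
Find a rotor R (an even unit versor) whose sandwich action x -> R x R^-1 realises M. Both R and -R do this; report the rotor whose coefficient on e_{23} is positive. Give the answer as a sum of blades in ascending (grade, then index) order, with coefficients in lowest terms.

Method: write R = a + b12*e_{12} + b13*e_{13} + b23*e_{23} with a^2 + b12^2 + b13^2 + b23^2 = 1 (so R^-1 = ~R). Expanding the columns R e_j ~R gives tr M = 4a^2 - 1 and, from the antisymmetric part, M21 - M12 = -4a*b12, M13 - M31 = 4a*b13, M32 - M23 = -4a*b23.
Here tr M = \frac{4991}{4225}, so a^2 = (1 + tr M)/4 = \frac{2304}{4225} and a = ±\frac{48}{65}. Taking a = \frac{48}{65}: M21 - M12 = \frac{768}{845}, M13 - M31 = -\frac{576}{845}, M32 - M23 = -\frac{6912}{4225}, giving b12 = -\frac{4}{13}, b13 = -\frac{3}{13}, b23 = \frac{36}{65}, i.e. R = \frac{48}{65} - \frac{4}{13} e_{12} - \frac{3}{13} e_{13} + \frac{36}{65} e_{23}.
Its e_{23} coefficient is already positive.
Answer: \frac{48}{65} - \frac{4}{13} e_{12} - \frac{3}{13} e_{13} + \frac{36}{65} e_{23}. Key observation: the double cover Spin(3) -> SO(3) sends R and -R to the same matrix (trace \frac{4991}{4225} here), so the stated sign of the e_{23} coefficient is what selects one sheet.


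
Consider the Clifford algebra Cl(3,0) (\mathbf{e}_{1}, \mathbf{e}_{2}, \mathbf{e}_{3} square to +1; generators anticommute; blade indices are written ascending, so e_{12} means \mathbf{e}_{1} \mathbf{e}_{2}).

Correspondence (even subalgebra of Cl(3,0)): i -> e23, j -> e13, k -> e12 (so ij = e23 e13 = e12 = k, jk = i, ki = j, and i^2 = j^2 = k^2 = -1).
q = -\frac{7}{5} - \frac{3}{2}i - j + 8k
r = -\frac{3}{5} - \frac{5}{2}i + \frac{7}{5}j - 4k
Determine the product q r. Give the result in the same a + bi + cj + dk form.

In blades: q = -\frac{7}{5} + 8 e_{12} - e_{13} - \frac{3}{2} e_{23}, r = -\frac{3}{5} - 4 e_{12} + \frac{7}{5} e_{13} - \frac{5}{2} e_{23}.
Distribute q over r term by term (generator squares from the signature, products reordered to ascending indices): (-\frac{7}{5})*r = \frac{21}{25} + \frac{28}{5} e_{12} - \frac{49}{25} e_{13} + \frac{7}{2} e_{23}; (8 e_{12})*r = 32 - \frac{24}{5} e_{12} - 20 e_{13} - \frac{56}{5} e_{23}; (-e_{13})*r = \frac{7}{5} - \frac{5}{2} e_{12} + \frac{3}{5} e_{13} + 4 e_{23}; (-\frac{3}{2} e_{23})*r = -\frac{15}{4} - \frac{21}{10} e_{12} - 6 e_{13} + \frac{9}{10} e_{23}.
Sum: \frac{3049}{100} - \frac{19}{5} e_{12} - \frac{684}{25} e_{13} - \frac{14}{5} e_{23}; translating back through the correspondence:
Answer: \frac{3049}{100} - \frac{14}{5}i - \frac{684}{25}j - \frac{19}{5}k


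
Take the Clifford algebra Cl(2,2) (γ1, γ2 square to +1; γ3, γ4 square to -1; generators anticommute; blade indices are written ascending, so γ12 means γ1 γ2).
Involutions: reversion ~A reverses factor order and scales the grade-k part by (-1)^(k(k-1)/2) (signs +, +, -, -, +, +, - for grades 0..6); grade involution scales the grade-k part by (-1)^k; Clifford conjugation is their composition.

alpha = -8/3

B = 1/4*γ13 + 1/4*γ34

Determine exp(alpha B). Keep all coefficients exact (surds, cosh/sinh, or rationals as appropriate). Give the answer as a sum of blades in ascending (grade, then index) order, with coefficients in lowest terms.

B^2 term by term: the squares give (1/4)^2*(γ13)^2 + (1/4)^2*(γ34)^2 = 1/16*(+1) + 1/16*(-1) = 0 (each basis 2-blade squares to minus the product of its generators' squares); cross terms between blades sharing an index anticommute and cancel. So B^2 = 0.
B^2 = 0, and the exponential is exactly linear here: exp(alpha B) = 1 + alpha B (parabolic case).
Answer: 1 - 2/3*γ13 - 2/3*γ34


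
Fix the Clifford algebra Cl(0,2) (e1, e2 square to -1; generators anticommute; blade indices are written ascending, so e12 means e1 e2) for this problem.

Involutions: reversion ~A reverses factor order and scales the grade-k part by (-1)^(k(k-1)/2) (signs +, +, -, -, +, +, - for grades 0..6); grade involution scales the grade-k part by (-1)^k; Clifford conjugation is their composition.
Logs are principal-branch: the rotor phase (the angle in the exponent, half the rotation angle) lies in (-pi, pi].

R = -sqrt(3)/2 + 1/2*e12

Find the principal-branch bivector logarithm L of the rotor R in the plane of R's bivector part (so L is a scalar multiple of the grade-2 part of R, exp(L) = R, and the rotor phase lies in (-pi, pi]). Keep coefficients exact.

The scalar part of R is -sqrt(3)/2, and that scalar determines the rotor phase on the principal branch; recovering the unit plane as bivector-part over sine of the phase gives L = phase * plane.
Concretely: cos(phase) = -sqrt(3)/2 gives phase = ±5*pi/6, and since phase/sin(phase) is even the sign is immaterial: L = (phase/sin(phase)) * <R>_2 = (5*pi/3) * <R>_2.
Answer: 5*pi/6*e12


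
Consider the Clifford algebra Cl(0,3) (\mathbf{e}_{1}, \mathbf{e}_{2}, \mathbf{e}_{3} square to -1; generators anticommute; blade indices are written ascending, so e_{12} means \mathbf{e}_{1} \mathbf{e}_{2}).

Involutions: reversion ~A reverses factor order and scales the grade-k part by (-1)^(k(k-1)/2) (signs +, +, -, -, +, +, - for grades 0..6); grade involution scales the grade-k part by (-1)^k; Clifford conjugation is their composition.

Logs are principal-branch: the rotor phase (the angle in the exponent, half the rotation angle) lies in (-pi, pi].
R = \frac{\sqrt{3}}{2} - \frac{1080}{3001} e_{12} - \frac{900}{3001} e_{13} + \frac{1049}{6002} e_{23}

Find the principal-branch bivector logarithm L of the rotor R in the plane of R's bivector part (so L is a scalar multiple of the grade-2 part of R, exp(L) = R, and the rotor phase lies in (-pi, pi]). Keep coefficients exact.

The scalar part of R is \frac{\sqrt{3}}{2}, so the principal-branch rotor phase is pinned; divide the bivector part by its sine to get the unit plane — L is the phase times that plane.
Concretely: cos(phase) = \frac{\sqrt{3}}{2} gives phase = ±\frac{\pi}{6}, and since phase/sin(phase) is even the sign is immaterial: L = (phase/sin(phase)) * <R>_2 = (\frac{\pi}{3}) * <R>_2.
Answer: - \frac{360 \pi}{3001} e_{12} - \frac{300 \pi}{3001} e_{13} + \frac{1049 \pi}{18006} e_{23}


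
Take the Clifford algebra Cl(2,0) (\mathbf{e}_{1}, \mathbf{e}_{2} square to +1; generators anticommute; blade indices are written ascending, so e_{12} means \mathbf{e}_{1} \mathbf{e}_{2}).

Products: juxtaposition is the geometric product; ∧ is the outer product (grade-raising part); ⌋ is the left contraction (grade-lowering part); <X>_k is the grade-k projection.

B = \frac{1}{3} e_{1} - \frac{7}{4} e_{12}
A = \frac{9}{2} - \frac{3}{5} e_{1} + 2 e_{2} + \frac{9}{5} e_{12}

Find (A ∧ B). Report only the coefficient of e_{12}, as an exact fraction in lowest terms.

step 1: \frac{3}{2} e_{1} - \frac{205}{24} e_{12}
Answer: -\frac{205}{24}


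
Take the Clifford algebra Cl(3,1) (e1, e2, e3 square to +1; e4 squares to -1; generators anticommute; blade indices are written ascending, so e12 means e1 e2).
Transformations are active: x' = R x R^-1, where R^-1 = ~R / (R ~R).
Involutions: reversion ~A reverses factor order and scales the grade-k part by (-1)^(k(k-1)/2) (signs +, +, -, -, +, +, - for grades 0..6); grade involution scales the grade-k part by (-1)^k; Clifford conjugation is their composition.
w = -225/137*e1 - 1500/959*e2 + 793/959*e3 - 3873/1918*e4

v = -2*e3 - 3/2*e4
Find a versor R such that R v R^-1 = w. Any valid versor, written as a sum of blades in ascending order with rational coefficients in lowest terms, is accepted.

A norm check does it: q(v) = q(w) = 7/4, hence R = v + w = -225/137*e1 - 1500/959*e2 - 1125/959*e3 - 3375/959*e4 realises the map — parallel part kept, (v - w)/2 negated, v carried to w.
Answer: -225/137*e1 - 1500/959*e2 - 1125/959*e3 - 3375/959*e4


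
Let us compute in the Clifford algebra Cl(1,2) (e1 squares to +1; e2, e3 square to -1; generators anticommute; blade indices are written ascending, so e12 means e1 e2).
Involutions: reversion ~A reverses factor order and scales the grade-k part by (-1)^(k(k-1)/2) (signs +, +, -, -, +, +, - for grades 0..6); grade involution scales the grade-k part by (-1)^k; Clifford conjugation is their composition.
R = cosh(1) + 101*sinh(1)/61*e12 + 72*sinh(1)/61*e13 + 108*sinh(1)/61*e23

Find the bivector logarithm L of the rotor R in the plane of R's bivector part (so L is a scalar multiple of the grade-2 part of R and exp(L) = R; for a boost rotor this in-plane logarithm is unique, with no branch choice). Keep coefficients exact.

The scalar part of R is cosh(1), giving the rapidity magnitude (cosh is even); the bivector part supplies orientation, its quotient by sinh of the rapidity is the plane, and L = rapidity * plane — unique in that plane, since flipping both signs leaves L unchanged.
Concretely: cosh(rapidity) = cosh(1) gives rapidity = ±1, and since rapidity/sinh(rapidity) is even the sign is immaterial: L = (rapidity/sinh(rapidity)) * <R>_2 = (1/sinh(1)) * <R>_2.
Answer: 101/61*e12 + 72/61*e13 + 108/61*e23


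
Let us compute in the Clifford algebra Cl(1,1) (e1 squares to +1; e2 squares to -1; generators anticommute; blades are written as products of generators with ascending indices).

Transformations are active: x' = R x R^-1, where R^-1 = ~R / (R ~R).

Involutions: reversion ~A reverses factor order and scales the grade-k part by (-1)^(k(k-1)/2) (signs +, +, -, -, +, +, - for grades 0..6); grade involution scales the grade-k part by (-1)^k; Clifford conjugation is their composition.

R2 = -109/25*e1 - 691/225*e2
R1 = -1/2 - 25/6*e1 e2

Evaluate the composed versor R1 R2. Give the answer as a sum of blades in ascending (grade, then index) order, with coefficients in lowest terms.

Distribute over the terms of R1 (each basis-blade product reordered to ascending indices, repeated generators contracted through their squares):
(-1/2) R2 = 109/50*e1 + 691/450*e2
(-25/6*e1 e2) R2 = -691/54*e1 - 109/6*e2
Summing the partial products and collecting blades:
Answer: -7166/675*e1 - 3742/225*e2


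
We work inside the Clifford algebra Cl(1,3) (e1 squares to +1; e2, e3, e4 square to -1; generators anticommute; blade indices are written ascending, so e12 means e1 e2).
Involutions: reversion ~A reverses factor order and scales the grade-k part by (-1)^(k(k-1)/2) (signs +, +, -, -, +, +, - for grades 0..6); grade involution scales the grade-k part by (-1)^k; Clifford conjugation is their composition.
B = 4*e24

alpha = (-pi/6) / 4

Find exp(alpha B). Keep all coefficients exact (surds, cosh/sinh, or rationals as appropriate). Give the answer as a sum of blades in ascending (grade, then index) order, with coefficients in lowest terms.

B^2 = (4)^2*(e24)^2 = 16*(-1) = -16 (a basis 2-blade squares to minus the product of its generators' squares).
B^2 = -16 — a negative square means the series sums to a rotation: l = 4, alpha*l = -pi/6, so exp(alpha B) = cos(-pi/6) + (sin(-pi/6)/4)*B = sqrt(3)/2 + (-1/8)*B.
Answer: sqrt(3)/2 - 1/2*e24


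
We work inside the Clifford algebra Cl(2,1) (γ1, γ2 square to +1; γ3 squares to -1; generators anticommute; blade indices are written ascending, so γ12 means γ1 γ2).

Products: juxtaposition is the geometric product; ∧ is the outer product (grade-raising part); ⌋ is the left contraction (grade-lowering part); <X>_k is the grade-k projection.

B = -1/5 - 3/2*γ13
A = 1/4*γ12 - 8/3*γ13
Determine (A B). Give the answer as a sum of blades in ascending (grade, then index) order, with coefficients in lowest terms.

step 1: 4 - 1/20*γ12 + 8/15*γ13 + 3/8*γ23
Answer: 4 - 1/20*γ12 + 8/15*γ13 + 3/8*γ23


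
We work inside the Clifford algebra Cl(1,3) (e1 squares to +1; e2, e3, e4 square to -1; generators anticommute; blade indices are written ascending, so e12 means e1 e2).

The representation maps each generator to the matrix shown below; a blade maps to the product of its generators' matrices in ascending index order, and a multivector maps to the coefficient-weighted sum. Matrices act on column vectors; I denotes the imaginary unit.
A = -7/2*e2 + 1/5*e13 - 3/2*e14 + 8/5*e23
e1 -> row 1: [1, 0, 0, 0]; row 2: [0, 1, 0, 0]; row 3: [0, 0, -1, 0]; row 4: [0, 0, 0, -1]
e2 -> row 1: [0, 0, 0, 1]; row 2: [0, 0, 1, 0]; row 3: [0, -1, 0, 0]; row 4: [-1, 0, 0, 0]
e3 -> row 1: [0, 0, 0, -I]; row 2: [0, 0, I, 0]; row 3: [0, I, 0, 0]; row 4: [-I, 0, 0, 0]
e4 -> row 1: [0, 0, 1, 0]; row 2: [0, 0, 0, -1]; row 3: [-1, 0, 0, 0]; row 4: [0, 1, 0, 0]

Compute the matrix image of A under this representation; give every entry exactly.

Bivector images (products of the table entries): rho(e13) = rho(e1)rho(e3) = row 1: [0, 0, 0, -I]; row 2: [0, 0, I, 0]; row 3: [0, -I, 0, 0]; row 4: [I, 0, 0, 0]; rho(e14) = rho(e1)rho(e4) = row 1: [0, 0, 1, 0]; row 2: [0, 0, 0, -1]; row 3: [1, 0, 0, 0]; row 4: [0, -1, 0, 0]; rho(e23) = rho(e2)rho(e3) = row 1: [-I, 0, 0, 0]; row 2: [0, I, 0, 0]; row 3: [0, 0, -I, 0]; row 4: [0, 0, 0, I].
M = (-7/2)*rho(e2) + (1/5)*rho(e13) + (-3/2)*rho(e14) + (8/5)*rho(e23), summed entrywise:
Answer: row 1: [-8*I/5, 0, -3/2, -7/2 - I/5]; row 2: [0, 8*I/5, -7/2 + I/5, 3/2]; row 3: [-3/2, 7/2 - I/5, -8*I/5, 0]; row 4: [7/2 + I/5, 3/2, 0, 8*I/5]


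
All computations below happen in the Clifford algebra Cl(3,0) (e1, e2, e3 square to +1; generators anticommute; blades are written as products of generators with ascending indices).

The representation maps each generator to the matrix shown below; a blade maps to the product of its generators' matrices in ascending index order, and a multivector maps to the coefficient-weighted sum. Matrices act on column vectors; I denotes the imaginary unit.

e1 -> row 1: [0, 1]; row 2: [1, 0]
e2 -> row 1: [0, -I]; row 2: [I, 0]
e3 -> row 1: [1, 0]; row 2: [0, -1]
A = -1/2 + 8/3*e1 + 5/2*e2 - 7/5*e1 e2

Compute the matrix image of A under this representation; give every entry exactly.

Bivector images (products of the table entries): rho(e1 e2) = rho(e1)rho(e2) = row 1: [I, 0]; row 2: [0, -I].
M = (-1/2)*1 + (8/3)*rho(e1) + (5/2)*rho(e2) + (-7/5)*rho(e1 e2), summed entrywise (1 is the identity matrix):
Answer: row 1: [-1/2 - 7*I/5, 8/3 - 5*I/2]; row 2: [8/3 + 5*I/2, -1/2 + 7*I/5]


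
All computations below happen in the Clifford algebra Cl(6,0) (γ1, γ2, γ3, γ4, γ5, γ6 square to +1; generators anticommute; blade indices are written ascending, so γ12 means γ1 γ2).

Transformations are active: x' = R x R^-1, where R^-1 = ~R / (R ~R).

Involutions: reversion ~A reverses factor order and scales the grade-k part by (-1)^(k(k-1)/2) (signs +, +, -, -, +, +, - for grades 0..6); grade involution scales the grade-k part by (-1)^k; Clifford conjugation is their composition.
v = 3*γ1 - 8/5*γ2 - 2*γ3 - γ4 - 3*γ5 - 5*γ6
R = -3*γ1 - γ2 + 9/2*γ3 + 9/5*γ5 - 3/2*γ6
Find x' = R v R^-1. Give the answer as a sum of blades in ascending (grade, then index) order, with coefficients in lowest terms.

~R = -3*γ1 - γ2 + 9/2*γ3 + 9/5*γ5 - 3/2*γ6, and R ~R = 1787/50, so R^-1 = ~R / (1787/50).
R v = -143/10 + 39/5*γ12 - 15/2*γ13 + 3*γ14 + 18/5*γ15 + 39/2*γ16 + 46/5*γ23 + γ24 + 147/25*γ25 + 13/5*γ26 - 9/2*γ34 - 99/10*γ35 - 51/2*γ36 + 9/5*γ45 - 3/2*γ46 - 27/2*γ56
Answer: -1071/1787*γ1 + 21446/8935*γ2 - 2861/1787*γ3 + γ4 + 2787/1787*γ5 + 11080/1787*γ6


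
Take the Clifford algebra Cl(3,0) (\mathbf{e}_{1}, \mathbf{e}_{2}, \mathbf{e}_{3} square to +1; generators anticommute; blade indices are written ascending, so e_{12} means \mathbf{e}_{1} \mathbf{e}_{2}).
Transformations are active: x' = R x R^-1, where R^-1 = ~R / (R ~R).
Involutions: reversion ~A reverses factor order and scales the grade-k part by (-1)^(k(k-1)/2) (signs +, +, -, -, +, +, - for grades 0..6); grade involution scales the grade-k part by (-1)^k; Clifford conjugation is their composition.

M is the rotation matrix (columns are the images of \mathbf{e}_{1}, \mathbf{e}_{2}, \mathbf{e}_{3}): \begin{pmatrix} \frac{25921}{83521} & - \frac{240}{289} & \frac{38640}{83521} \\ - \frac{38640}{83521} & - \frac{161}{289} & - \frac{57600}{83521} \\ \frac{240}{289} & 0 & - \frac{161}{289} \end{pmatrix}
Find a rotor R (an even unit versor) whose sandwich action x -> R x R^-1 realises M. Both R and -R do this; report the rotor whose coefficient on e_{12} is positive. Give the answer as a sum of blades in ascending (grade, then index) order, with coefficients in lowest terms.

Method: write R = a + b12*e_{12} + b13*e_{13} + b23*e_{23} with a^2 + b12^2 + b13^2 + b23^2 = 1 (so R^-1 = ~R). Expanding the columns R e_j ~R gives tr M = 4a^2 - 1 and, from the antisymmetric part, M21 - M12 = -4a*b12, M13 - M31 = 4a*b13, M32 - M23 = -4a*b23.
Here tr M = -\frac{67137}{83521}, so a^2 = (1 + tr M)/4 = \frac{4096}{83521} and a = ±\frac{64}{289}. Taking a = \frac{64}{289}: M21 - M12 = \frac{30720}{83521}, M13 - M31 = -\frac{30720}{83521}, M32 - M23 = \frac{57600}{83521}, giving b12 = -\frac{120}{289}, b13 = -\frac{120}{289}, b23 = -\frac{225}{289}, i.e. R = \frac{64}{289} - \frac{120}{289} e_{12} - \frac{120}{289} e_{13} - \frac{225}{289} e_{23}.
Its e_{12} coefficient is negative, so report the other preimage -R.
Answer: -\frac{64}{289} + \frac{120}{289} e_{12} + \frac{120}{289} e_{13} + \frac{225}{289} e_{23}. Why the constraint matters: R and -R act identically through the sandwich — M has trace -\frac{67137}{83521} either way — so only the sign condition on e_{12} picks one of the two preimages.


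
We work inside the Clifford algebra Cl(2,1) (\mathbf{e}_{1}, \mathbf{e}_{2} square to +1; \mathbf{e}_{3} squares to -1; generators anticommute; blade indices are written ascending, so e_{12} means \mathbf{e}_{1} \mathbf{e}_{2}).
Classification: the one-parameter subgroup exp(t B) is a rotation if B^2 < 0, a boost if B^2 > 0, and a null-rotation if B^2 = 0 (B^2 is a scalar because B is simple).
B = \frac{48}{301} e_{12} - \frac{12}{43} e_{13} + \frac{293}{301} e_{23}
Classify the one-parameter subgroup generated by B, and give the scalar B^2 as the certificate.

B^2 term by term: the squares give (\frac{48}{301})^2*(e_{12})^2 + (-\frac{12}{43})^2*(e_{13})^2 + (\frac{293}{301})^2*(e_{23})^2 = \frac{2304}{90601}*(-1) + \frac{144}{1849}*(+1) + \frac{85849}{90601}*(+1) = 1 (each basis 2-blade squares to minus the product of its generators' squares); cross terms between blades sharing an index anticommute and cancel. So B^2 = 1.
Answer: boost, certificate B^2 = 1. Note: conjugating B changes its blade decomposition but never the scalar B^2 = 1, whose sign settles the classification.


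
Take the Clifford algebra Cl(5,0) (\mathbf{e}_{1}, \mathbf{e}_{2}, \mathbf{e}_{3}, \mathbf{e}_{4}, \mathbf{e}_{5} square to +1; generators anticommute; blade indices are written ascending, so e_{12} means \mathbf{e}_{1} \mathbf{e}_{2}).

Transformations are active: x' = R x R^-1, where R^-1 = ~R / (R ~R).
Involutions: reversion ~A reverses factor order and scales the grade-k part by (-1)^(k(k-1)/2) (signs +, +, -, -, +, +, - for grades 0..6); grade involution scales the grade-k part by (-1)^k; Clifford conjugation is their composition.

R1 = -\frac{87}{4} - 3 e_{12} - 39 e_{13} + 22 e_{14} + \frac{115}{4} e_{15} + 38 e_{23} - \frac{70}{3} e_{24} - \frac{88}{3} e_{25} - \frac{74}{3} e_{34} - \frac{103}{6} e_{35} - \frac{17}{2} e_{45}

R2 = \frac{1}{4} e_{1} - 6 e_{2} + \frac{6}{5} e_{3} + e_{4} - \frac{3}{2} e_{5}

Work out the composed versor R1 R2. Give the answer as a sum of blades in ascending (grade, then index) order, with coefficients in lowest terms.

Distribute over the terms of R2 (each basis-blade product reordered to ascending indices, repeated generators contracted through their squares):
R1 (\frac{1}{4} e_{1}) = -\frac{87}{16} e_{1} + \frac{3}{4} e_{2} + \frac{39}{4} e_{3} - \frac{11}{2} e_{4} - \frac{115}{16} e_{5} + \frac{19}{2} e_{123} - \frac{35}{6} e_{124} - \frac{22}{3} e_{125} - \frac{37}{6} e_{134} - \frac{103}{24} e_{135} - \frac{17}{8} e_{145}
R1 (-6 e_{2}) = 18 e_{1} + \frac{261}{2} e_{2} + 228 e_{3} - 140 e_{4} - 176 e_{5} - 234 e_{123} + 132 e_{124} + \frac{345}{2} e_{125} + 148 e_{234} + 103 e_{235} + 51 e_{245}
R1 (\frac{6}{5} e_{3}) = -\frac{234}{5} e_{1} + \frac{228}{5} e_{2} - \frac{261}{10} e_{3} + \frac{148}{5} e_{4} + \frac{103}{5} e_{5} - \frac{18}{5} e_{123} - \frac{132}{5} e_{134} - \frac{69}{2} e_{135} + 28 e_{234} + \frac{176}{5} e_{235} - \frac{51}{5} e_{345}
R1 (e_{4}) = 22 e_{1} - \frac{70}{3} e_{2} - \frac{74}{3} e_{3} - \frac{87}{4} e_{4} + \frac{17}{2} e_{5} - 3 e_{124} - 39 e_{134} - \frac{115}{4} e_{145} + 38 e_{234} + \frac{88}{3} e_{245} + \frac{103}{6} e_{345}
R1 (-\frac{3}{2} e_{5}) = -\frac{345}{8} e_{1} + 44 e_{2} + \frac{103}{4} e_{3} + \frac{51}{4} e_{4} + \frac{261}{8} e_{5} + \frac{9}{2} e_{125} + \frac{117}{2} e_{135} - 33 e_{145} - 57 e_{235} + 35 e_{245} + 37 e_{345}
Summing the partial products and collecting blades:
Answer: -\frac{4429}{80} e_{1} + \frac{11851}{60} e_{2} + \frac{3191}{15} e_{3} - \frac{1249}{10} e_{4} - \frac{9717}{80} e_{5} - \frac{2281}{10} e_{123} + \frac{739}{6} e_{124} + \frac{509}{3} e_{125} - \frac{2147}{30} e_{134} + \frac{473}{24} e_{135} - \frac{511}{8} e_{145} + 214 e_{234} + \frac{406}{5} e_{235} + \frac{346}{3} e_{245} + \frac{1319}{30} e_{345}


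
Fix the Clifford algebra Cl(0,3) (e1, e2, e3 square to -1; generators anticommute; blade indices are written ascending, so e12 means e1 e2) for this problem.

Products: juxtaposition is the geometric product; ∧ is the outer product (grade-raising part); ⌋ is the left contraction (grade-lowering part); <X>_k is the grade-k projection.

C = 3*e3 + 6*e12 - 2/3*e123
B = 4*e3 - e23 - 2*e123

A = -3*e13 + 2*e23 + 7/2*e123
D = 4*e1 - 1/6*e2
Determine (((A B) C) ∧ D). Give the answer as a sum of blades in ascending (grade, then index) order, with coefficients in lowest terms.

step 1: -5 + 39/2*e1 - 2*e2 - 11*e12
step 2: 66 - 12*e1 - 117*e2 - 67/3*e3 - 30*e12 + 359/6*e13 + 7*e23 - 89/3*e123
step 3: 264*e1 - 11*e2 + 470*e12 + 268/3*e13 - 67/18*e23 + 1367/36*e123
Answer: 264*e1 - 11*e2 + 470*e12 + 268/3*e13 - 67/18*e23 + 1367/36*e123


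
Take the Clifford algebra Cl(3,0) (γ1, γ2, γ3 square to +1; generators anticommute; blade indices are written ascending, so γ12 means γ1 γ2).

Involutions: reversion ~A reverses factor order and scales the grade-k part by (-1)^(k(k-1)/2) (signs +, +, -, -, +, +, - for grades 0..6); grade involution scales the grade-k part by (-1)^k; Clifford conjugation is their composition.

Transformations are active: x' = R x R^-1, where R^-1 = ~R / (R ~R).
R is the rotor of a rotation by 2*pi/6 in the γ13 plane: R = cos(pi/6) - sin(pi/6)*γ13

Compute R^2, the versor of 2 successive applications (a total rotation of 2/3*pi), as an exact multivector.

The rotor phase is half the rotation angle and phases add under composition, so 2 steps in the γ13 plane accumulate phase 2*(pi/6) = pi/3: R^2 = cos(pi/3) - sin(pi/3)*γ13.
cos(pi/3) = 1/2 and sin(pi/3) = sqrt(3)/2, so R^2 = 1/2 - sqrt(3)/2*γ13. The net rotation is 2/3*pi; the rotor keeps the half-angle phase exactly.
Answer: 1/2 - sqrt(3)/2*γ13


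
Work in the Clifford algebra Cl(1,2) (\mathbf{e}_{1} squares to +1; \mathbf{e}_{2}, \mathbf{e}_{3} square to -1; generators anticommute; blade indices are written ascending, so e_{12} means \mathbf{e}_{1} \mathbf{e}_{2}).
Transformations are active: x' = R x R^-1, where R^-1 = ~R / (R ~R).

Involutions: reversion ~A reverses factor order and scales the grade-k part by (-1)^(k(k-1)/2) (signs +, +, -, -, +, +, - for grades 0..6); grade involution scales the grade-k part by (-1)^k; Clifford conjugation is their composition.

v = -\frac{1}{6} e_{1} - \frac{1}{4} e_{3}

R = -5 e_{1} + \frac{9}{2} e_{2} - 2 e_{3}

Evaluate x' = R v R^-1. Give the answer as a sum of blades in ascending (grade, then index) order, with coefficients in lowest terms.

~R = -5 e_{1} + \frac{9}{2} e_{2} - 2 e_{3}, and R ~R = \frac{3}{4}, so R^-1 = ~R / (\frac{3}{4}).
R v = \frac{1}{3} + \frac{3}{4} e_{12} + \frac{11}{12} e_{13} - \frac{9}{8} e_{23}
Answer: -\frac{77}{18} e_{1} + 4 e_{2} - \frac{55}{36} e_{3}


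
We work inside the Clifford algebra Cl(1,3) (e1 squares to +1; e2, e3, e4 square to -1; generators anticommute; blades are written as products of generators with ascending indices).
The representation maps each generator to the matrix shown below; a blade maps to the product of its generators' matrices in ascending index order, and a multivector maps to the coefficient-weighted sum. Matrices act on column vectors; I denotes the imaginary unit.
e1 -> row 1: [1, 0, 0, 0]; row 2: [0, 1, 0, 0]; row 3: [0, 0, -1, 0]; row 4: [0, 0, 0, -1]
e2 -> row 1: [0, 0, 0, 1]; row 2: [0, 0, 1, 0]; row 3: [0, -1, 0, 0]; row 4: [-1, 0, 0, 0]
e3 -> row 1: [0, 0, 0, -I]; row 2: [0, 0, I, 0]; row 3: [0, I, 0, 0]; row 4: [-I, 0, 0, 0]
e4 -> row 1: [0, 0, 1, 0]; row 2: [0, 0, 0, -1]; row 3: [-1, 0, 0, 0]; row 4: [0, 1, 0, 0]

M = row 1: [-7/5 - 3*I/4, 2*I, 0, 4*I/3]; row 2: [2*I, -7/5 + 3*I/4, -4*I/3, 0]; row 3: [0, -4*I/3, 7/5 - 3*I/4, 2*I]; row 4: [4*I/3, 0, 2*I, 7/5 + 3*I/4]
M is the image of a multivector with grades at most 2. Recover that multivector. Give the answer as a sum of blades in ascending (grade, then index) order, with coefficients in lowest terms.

Method: the blade images are trace-orthogonal — tr(rho(e_A) rho(e_B)^-1) = 4 if A = B and 0 otherwise — and rho(e_A)^-1 = (e_A)^2 * rho(e_A) with (e_A)^2 = +1 or -1, so the coefficient of e_A in the preimage is (e_A)^2 * tr(M rho(e_A))/4.
Nonzero projections over blades of grade <= 2: e1: (e1)^2 = +1, tr(M rho(e1)) = -28/5, coefficient -7/5; e3: (e3)^2 = -1, tr(M rho(e3)) = 16/3, coefficient -4/3; e2 e3: (e2 e3)^2 = -1, tr(M rho(e2 e3)) = -3, coefficient 3/4; e3 e4: (e3 e4)^2 = -1, tr(M rho(e3 e4)) = 8, coefficient -2. Every other blade of grade <= 2 projects to 0.
Answer: -7/5*e1 - 4/3*e3 + 3/4*e2 e3 - 2*e3 e4


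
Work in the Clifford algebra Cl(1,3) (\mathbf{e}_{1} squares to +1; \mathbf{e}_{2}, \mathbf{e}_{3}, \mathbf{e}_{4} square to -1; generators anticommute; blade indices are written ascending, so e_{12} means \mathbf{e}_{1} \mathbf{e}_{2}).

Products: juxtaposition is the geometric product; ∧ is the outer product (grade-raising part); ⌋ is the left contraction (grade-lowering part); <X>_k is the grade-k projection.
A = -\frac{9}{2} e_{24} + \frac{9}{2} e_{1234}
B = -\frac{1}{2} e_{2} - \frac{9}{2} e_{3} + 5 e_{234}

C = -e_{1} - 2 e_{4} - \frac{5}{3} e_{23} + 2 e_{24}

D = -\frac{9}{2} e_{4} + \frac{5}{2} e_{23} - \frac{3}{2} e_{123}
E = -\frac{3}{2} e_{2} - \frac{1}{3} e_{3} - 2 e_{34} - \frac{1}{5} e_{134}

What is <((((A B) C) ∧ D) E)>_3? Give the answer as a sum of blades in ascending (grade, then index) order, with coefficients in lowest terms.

step 1: \frac{45}{2} e_{1} - \frac{45}{2} e_{3} + \frac{9}{4} e_{4} - \frac{81}{4} e_{124} + \frac{9}{4} e_{134} - \frac{81}{4} e_{234}
step 2: -18 + \frac{81}{2} e_{1} + 42 e_{2} - \frac{81}{2} e_{3} - \frac{135}{4} e_{4} - \frac{81}{2} e_{12} - 18 e_{13} - \frac{171}{4} e_{14} - \frac{81}{2} e_{23} + \frac{81}{4} e_{24} + \frac{171}{4} e_{34} - 42 e_{123} + \frac{165}{4} e_{124} - \frac{135}{4} e_{134} + \frac{165}{4} e_{234} - \frac{81}{4} e_{1234}
step 3: 81 e_{4} - \frac{729}{4} e_{14} - 45 e_{23} - 189 e_{24} + \frac{729}{4} e_{34} + \frac{513}{4} e_{123} + \frac{729}{4} e_{124} + 81 e_{134} + \frac{783}{8} e_{234} + \frac{63}{2} e_{1234}
step 4: \frac{3807}{10} + \frac{3969}{20} e_{1} + \frac{3489}{20} e_{2} - \frac{2619}{20} e_{3} + \frac{891}{4} e_{4} + \frac{3447}{40} e_{12} + \frac{7533}{40} e_{13} - \frac{2403}{8} e_{14} + \frac{6831}{20} e_{23} + \frac{981}{40} e_{24} + \frac{2781}{16} e_{34} - \frac{3267}{10} e_{123} - \frac{291}{8} e_{124} - \frac{27}{2} e_{134} - \frac{2691}{8} e_{234} - \frac{243}{4} e_{1234}
step 5: -\frac{3267}{10} e_{123} - \frac{291}{8} e_{124} - \frac{27}{2} e_{134} - \frac{2691}{8} e_{234}
Answer: -\frac{3267}{10} e_{123} - \frac{291}{8} e_{124} - \frac{27}{2} e_{134} - \frac{2691}{8} e_{234}


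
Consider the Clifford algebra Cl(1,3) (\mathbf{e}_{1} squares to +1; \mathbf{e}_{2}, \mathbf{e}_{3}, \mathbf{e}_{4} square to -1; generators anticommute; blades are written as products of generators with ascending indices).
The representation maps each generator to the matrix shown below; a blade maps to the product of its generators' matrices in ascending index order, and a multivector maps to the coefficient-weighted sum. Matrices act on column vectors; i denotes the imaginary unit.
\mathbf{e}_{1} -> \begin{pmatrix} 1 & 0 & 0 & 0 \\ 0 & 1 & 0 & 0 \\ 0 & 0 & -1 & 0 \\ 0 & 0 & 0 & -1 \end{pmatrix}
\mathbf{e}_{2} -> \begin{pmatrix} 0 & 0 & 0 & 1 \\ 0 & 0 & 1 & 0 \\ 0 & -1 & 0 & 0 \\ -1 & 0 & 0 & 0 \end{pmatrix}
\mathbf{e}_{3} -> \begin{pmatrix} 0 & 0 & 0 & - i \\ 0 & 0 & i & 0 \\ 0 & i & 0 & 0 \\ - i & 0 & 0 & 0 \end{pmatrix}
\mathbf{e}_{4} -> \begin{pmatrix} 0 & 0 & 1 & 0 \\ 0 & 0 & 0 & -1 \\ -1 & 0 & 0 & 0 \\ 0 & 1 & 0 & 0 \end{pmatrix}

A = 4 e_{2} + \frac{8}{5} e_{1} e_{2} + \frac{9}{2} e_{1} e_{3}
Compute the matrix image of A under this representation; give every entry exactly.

Bivector images (products of the table entries): rho(e_{1} e_{2}) = rho(\mathbf{e}_{1})rho(\mathbf{e}_{2}) = \begin{pmatrix} 0 & 0 & 0 & 1 \\ 0 & 0 & 1 & 0 \\ 0 & 1 & 0 & 0 \\ 1 & 0 & 0 & 0 \end{pmatrix}; rho(e_{1} e_{3}) = rho(\mathbf{e}_{1})rho(\mathbf{e}_{3}) = \begin{pmatrix} 0 & 0 & 0 & - i \\ 0 & 0 & i & 0 \\ 0 & - i & 0 & 0 \\ i & 0 & 0 & 0 \end{pmatrix}.
M = (4)*rho(e_{2}) + (\frac{8}{5})*rho(e_{1} e_{2}) + (\frac{9}{2})*rho(e_{1} e_{3}), summed entrywise:
Answer: \begin{pmatrix} 0 & 0 & 0 & \frac{28}{5} - \frac{9 i}{2} \\ 0 & 0 & \frac{28}{5} + \frac{9 i}{2} & 0 \\ 0 & - \frac{12}{5} - \frac{9 i}{2} & 0 & 0 \\ - \frac{12}{5} + \frac{9 i}{2} & 0 & 0 & 0 \end{pmatrix}


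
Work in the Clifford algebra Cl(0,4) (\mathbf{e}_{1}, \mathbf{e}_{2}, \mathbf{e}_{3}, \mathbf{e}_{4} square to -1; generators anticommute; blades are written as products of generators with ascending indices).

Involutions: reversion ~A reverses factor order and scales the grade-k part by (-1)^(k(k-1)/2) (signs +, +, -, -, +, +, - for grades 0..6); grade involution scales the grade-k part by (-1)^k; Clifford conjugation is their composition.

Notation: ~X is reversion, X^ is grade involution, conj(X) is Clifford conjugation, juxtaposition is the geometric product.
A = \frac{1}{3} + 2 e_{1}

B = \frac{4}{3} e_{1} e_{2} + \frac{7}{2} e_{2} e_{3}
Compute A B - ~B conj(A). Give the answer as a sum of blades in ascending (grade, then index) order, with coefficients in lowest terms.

first term: -\frac{8}{3} e_{2} + \frac{4}{9} e_{1} e_{2} + \frac{7}{6} e_{2} e_{3} + 7 e_{1} e_{2} e_{3}
second term: \frac{8}{3} e_{2} - \frac{4}{9} e_{1} e_{2} - \frac{7}{6} e_{2} e_{3} + 7 e_{1} e_{2} e_{3}
Answer: -\frac{16}{3} e_{2} + \frac{8}{9} e_{1} e_{2} + \frac{7}{3} e_{2} e_{3}


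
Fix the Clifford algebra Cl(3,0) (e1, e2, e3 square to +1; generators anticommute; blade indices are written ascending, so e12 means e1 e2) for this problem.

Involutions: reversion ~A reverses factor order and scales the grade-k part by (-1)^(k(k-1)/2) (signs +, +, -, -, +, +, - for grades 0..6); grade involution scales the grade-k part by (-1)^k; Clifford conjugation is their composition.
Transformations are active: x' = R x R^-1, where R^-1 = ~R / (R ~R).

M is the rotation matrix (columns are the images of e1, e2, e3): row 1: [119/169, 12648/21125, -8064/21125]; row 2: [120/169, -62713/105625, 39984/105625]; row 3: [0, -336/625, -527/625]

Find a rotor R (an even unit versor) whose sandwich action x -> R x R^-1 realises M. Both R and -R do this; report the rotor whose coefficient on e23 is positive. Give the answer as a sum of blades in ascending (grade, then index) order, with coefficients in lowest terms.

Method: write R = a + b12*e12 + b13*e13 + b23*e23 with a^2 + b12^2 + b13^2 + b23^2 = 1 (so R^-1 = ~R). Expanding the columns R e_j ~R gives tr M = 4a^2 - 1 and, from the antisymmetric part, M21 - M12 = -4a*b12, M13 - M31 = 4a*b13, M32 - M23 = -4a*b23.
Here tr M = -77401/105625, so a^2 = (1 + tr M)/4 = 7056/105625 and a = ±84/325. Taking a = 84/325: M21 - M12 = 2352/21125, M13 - M31 = -8064/21125, M32 - M23 = -96768/105625, giving b12 = -7/65, b13 = -24/65, b23 = 288/325, i.e. R = 84/325 - 7/65*e12 - 24/65*e13 + 288/325*e23.
Its e23 coefficient is already positive.
Answer: 84/325 - 7/65*e12 - 24/65*e13 + 288/325*e23. Sheet selection: the two-to-one cover makes ±R indistinguishable at the matrix level (trace -77401/105625), so uniqueness comes from the required sign on e23.


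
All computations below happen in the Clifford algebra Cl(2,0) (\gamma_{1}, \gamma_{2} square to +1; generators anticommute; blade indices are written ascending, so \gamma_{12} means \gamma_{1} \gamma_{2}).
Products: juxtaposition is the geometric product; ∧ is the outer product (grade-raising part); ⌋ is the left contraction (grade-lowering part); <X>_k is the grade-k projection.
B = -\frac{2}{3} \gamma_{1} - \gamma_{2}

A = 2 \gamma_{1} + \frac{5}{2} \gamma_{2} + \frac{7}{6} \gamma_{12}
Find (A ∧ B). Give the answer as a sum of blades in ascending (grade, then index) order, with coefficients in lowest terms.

step 1: -\frac{1}{3} \gamma_{12}
Answer: -\frac{1}{3} \gamma_{12}


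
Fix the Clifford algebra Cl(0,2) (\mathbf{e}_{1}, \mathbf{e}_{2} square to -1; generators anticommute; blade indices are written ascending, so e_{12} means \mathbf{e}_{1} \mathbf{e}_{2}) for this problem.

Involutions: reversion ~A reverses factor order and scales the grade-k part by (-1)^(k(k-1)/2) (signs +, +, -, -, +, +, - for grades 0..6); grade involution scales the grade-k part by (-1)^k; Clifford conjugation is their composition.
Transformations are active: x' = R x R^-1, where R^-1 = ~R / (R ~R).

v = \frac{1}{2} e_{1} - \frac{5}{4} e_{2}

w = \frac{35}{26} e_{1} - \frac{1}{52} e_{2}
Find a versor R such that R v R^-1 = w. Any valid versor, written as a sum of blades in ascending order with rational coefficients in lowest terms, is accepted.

R = v + w = \frac{24}{13} e_{1} - \frac{33}{26} e_{2} works: the equal norms (-\frac{29}{16}) guarantee its sandwich swaps v into w.
Answer: \frac{24}{13} e_{1} - \frac{33}{26} e_{2}


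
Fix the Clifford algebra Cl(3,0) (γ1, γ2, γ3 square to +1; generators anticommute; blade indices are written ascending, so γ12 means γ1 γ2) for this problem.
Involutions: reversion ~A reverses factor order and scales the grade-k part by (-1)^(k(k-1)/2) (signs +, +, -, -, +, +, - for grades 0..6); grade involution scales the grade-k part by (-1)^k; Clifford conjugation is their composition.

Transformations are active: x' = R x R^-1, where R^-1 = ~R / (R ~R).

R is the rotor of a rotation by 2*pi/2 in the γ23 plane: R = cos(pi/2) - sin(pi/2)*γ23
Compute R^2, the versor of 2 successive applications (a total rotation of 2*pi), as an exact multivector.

The rotor phase is half the rotation angle and phases add under composition, so 2 steps in the γ23 plane accumulate phase 2*(pi/2) = pi: R^2 = cos(pi) - sin(pi)*γ23.
cos(pi) = -1 and sin(pi) = 0, so R^2 = -1. The total rotation 2*pi is 1 full turn, so every vector returns to itself, yet the rotor is -1, on the OTHER sheet of the double cover (an odd number of 2*pi turns).
Answer: -1


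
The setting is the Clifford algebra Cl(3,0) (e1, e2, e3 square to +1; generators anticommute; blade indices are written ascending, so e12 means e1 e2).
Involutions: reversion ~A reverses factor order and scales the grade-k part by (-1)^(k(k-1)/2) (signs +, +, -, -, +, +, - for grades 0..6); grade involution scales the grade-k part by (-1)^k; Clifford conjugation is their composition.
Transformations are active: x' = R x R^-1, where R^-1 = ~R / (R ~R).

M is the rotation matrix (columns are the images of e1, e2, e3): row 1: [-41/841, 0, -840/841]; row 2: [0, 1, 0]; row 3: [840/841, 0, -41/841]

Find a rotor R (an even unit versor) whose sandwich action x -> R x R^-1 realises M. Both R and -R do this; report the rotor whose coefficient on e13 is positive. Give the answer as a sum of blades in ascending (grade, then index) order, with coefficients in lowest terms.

Method: write R = a + b12*e12 + b13*e13 + b23*e23 with a^2 + b12^2 + b13^2 + b23^2 = 1 (so R^-1 = ~R). Expanding the columns R e_j ~R gives tr M = 4a^2 - 1 and, from the antisymmetric part, M21 - M12 = -4a*b12, M13 - M31 = 4a*b13, M32 - M23 = -4a*b23.
Here tr M = 759/841, so a^2 = (1 + tr M)/4 = 400/841 and a = ±20/29. Taking a = 20/29: M21 - M12 = 0, M13 - M31 = -1680/841, M32 - M23 = 0, giving b12 = 0, b13 = -21/29, b23 = 0, i.e. R = 20/29 - 21/29*e13.
Its e13 coefficient is negative, so report the other preimage -R.
Answer: -20/29 + 21/29*e13. Recall the cover is two-to-one: with M of trace 759/841, both preimages act alike, and the stated e13 sign chooses the sheet.


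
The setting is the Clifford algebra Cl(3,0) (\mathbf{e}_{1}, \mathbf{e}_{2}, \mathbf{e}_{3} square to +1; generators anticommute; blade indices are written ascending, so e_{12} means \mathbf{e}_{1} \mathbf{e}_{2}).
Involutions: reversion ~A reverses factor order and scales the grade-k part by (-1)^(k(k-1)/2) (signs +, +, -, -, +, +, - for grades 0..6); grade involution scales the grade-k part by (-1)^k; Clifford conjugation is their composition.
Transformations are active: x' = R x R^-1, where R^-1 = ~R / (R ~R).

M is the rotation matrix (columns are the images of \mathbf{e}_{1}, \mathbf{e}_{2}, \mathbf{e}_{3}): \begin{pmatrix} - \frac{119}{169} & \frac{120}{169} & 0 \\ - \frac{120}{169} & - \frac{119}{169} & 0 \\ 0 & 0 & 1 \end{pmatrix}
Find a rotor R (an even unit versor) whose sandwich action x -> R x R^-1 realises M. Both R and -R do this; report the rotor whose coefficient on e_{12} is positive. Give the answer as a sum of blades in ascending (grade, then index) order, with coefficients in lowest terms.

Method: write R = a + b12*e_{12} + b13*e_{13} + b23*e_{23} with a^2 + b12^2 + b13^2 + b23^2 = 1 (so R^-1 = ~R). Expanding the columns R e_j ~R gives tr M = 4a^2 - 1 and, from the antisymmetric part, M21 - M12 = -4a*b12, M13 - M31 = 4a*b13, M32 - M23 = -4a*b23.
Here tr M = -\frac{69}{169}, so a^2 = (1 + tr M)/4 = \frac{25}{169} and a = ±\frac{5}{13}. Taking a = \frac{5}{13}: M21 - M12 = -\frac{240}{169}, M13 - M31 = 0, M32 - M23 = 0, giving b12 = \frac{12}{13}, b13 = 0, b23 = 0, i.e. R = \frac{5}{13} + \frac{12}{13} e_{12}.
Its e_{12} coefficient is already positive.
Answer: \frac{5}{13} + \frac{12}{13} e_{12}. Sheet selection: the two-to-one cover makes ±R indistinguishable at the matrix level (trace -\frac{69}{169}), so uniqueness comes from the required sign on e_{12}.


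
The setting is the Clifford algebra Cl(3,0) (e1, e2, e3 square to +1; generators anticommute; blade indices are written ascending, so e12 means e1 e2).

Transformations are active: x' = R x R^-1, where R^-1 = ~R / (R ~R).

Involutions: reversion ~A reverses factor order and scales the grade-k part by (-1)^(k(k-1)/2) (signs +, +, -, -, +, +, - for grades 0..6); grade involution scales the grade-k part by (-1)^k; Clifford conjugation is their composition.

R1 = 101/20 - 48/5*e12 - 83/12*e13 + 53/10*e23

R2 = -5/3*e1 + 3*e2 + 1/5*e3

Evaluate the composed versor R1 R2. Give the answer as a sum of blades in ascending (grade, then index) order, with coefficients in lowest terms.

Distribute over the terms of R2 (each basis-blade product reordered to ascending indices, repeated generators contracted through their squares):
R1 (-5/3*e1) = -101/12*e1 - 16*e2 - 415/36*e3 - 53/6*e123
R1 (3*e2) = -144/5*e1 + 303/20*e2 - 159/10*e3 + 83/4*e123
R1 (1/5*e3) = -83/60*e1 + 53/50*e2 + 101/100*e3 - 48/25*e123
Summing the partial products and collecting blades:
Answer: -193/5*e1 + 21/100*e2 - 5944/225*e3 + 2999/300*e123


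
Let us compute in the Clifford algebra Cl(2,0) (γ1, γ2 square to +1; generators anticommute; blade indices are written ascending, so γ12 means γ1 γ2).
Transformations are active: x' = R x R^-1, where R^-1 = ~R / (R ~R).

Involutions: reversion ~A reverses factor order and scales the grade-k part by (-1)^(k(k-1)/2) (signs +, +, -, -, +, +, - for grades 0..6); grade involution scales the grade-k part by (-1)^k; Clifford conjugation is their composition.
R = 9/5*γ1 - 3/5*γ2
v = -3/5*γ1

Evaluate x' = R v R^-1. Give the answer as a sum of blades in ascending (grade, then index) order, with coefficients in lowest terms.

~R = 9/5*γ1 - 3/5*γ2, and R ~R = 18/5, so R^-1 = ~R / (18/5).
R v = -27/25 - 9/25*γ12
Answer: -12/25*γ1 + 9/25*γ2
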